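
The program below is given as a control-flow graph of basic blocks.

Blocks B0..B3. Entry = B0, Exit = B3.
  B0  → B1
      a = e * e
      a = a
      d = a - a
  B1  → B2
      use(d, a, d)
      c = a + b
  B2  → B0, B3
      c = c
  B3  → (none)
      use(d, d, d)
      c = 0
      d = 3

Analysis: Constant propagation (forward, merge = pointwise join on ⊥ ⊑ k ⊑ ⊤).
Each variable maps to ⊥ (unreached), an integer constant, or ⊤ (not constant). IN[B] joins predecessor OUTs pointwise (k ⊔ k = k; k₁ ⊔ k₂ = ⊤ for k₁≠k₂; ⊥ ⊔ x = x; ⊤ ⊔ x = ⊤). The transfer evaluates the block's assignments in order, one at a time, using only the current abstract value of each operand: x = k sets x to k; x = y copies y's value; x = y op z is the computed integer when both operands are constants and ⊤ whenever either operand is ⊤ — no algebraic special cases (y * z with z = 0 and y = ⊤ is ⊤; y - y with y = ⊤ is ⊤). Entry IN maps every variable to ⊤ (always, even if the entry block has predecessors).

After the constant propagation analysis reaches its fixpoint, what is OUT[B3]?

Answer: {a: ⊤, b: ⊤, c: 0, d: 3, e: ⊤, f: ⊤}

Trace:
Per-block solution:
  B0:  IN=(all ⊤)  OUT=(all ⊤)
  B1:  IN=(all ⊤)  OUT=(all ⊤)
  B2:  IN=(all ⊤)  OUT=(all ⊤)
  B3:  IN=(all ⊤)  OUT={c:0, d:3; rest ⊤}

Merge at B3: IN[B3] = OUT[B2] = {a: ⊤, b: ⊤, c: ⊤, d: ⊤, e: ⊤, f: ⊤}
Applying B3's transfer function to that IN value gives OUT[B3] (row B3 above).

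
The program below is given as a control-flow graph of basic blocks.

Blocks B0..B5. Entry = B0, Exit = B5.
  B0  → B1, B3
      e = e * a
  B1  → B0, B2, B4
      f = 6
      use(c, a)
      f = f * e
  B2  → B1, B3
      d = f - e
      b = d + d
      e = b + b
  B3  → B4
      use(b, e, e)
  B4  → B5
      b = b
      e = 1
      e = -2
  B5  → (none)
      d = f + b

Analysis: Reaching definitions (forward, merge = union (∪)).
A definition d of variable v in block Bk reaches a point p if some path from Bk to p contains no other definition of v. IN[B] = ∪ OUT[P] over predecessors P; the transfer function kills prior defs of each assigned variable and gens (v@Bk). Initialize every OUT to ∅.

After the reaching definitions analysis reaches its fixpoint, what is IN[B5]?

Answer: {b@B4, d@B2, e@B4, f@B1}

Trace:
Per-block solution:
  B0:  IN={b@B2, d@B2, e@B0, e@B2, f@B1}  OUT={b@B2, d@B2, e@B0, f@B1}
  B1:  IN={b@B2, d@B2, e@B0, e@B2, f@B1}  OUT={b@B2, d@B2, e@B0, e@B2, f@B1}
  B2:  IN={b@B2, d@B2, e@B0, e@B2, f@B1}  OUT={b@B2, d@B2, e@B2, f@B1}
  B3:  IN={b@B2, d@B2, e@B0, e@B2, f@B1}  OUT={b@B2, d@B2, e@B0, e@B2, f@B1}
  B4:  IN={b@B2, d@B2, e@B0, e@B2, f@B1}  OUT={b@B4, d@B2, e@B4, f@B1}
  B5:  IN={b@B4, d@B2, e@B4, f@B1}  OUT={b@B4, d@B5, e@B4, f@B1}

Merge at B5: IN[B5] = OUT[B4] = {b@B4, d@B2, e@B4, f@B1}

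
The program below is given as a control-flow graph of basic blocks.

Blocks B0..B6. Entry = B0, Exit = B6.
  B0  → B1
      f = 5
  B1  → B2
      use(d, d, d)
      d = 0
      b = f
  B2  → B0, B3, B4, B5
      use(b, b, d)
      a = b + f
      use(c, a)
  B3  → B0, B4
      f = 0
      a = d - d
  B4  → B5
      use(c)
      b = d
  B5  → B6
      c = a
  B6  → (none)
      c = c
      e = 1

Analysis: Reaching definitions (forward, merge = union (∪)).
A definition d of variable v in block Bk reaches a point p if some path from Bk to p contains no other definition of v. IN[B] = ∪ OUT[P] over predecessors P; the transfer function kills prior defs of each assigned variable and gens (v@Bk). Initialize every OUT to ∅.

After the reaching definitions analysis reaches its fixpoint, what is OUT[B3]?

Answer: {a@B3, b@B1, d@B1, f@B3}

Trace:
Converged values:
  B0:  IN={a@B2, a@B3, b@B1, d@B1, f@B0, f@B3}  OUT={a@B2, a@B3, b@B1, d@B1, f@B0}
  B1:  IN={a@B2, a@B3, b@B1, d@B1, f@B0}  OUT={a@B2, a@B3, b@B1, d@B1, f@B0}
  B2:  IN={a@B2, a@B3, b@B1, d@B1, f@B0}  OUT={a@B2, b@B1, d@B1, f@B0}
  B3:  IN={a@B2, b@B1, d@B1, f@B0}  OUT={a@B3, b@B1, d@B1, f@B3}
  B4:  IN={a@B2, a@B3, b@B1, d@B1, f@B0, f@B3}  OUT={a@B2, a@B3, b@B4, d@B1, f@B0, f@B3}
  B5:  IN={a@B2, a@B3, b@B1, b@B4, d@B1, f@B0, f@B3}  OUT={a@B2, a@B3, b@B1, b@B4, c@B5, d@B1, f@B0, f@B3}
  B6:  IN={a@B2, a@B3, b@B1, b@B4, c@B5, d@B1, f@B0, f@B3}  OUT={a@B2, a@B3, b@B1, b@B4, c@B6, d@B1, e@B6, f@B0, f@B3}

Merge at B3: IN[B3] = OUT[B2] = {a@B2, b@B1, d@B1, f@B0}
Applying B3's transfer function to that IN value gives OUT[B3] (row B3 above).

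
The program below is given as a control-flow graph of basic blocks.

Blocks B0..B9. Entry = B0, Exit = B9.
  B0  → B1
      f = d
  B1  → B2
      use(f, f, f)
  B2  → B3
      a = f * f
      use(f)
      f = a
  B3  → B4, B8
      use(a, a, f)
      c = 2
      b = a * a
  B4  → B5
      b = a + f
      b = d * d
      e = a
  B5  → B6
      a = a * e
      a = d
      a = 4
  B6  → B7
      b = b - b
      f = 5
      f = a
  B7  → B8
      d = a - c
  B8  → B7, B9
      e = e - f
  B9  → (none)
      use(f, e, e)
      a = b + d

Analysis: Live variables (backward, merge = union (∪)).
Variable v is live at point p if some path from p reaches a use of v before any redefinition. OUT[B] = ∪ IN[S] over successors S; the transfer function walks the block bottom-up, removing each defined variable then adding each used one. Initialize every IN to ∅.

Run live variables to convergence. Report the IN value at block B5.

Converged values:
  B0:   IN={d, e}   OUT={d, e, f}
  B1:   IN={d, e, f}   OUT={d, e, f}
  B2:   IN={d, e, f}   OUT={a, d, e, f}
  B3:   IN={a, d, e, f}   OUT={a, b, c, d, e, f}
  B4:   IN={a, c, d, f}   OUT={a, b, c, d, e}
  B5:   IN={a, b, c, d, e}   OUT={a, b, c, e}
  B6:   IN={a, b, c, e}   OUT={a, b, c, e, f}
  B7:   IN={a, b, c, e, f}   OUT={a, b, c, d, e, f}
  B8:   IN={a, b, c, d, e, f}   OUT={a, b, c, d, e, f}
  B9:   IN={b, d, e, f}   OUT={}

Merge at B5: OUT[B5] = IN[B6] = {a, b, c, e}
Applying B5's transfer function to that OUT value gives IN[B5] (row B5 above).

Answer: {a, b, c, d, e}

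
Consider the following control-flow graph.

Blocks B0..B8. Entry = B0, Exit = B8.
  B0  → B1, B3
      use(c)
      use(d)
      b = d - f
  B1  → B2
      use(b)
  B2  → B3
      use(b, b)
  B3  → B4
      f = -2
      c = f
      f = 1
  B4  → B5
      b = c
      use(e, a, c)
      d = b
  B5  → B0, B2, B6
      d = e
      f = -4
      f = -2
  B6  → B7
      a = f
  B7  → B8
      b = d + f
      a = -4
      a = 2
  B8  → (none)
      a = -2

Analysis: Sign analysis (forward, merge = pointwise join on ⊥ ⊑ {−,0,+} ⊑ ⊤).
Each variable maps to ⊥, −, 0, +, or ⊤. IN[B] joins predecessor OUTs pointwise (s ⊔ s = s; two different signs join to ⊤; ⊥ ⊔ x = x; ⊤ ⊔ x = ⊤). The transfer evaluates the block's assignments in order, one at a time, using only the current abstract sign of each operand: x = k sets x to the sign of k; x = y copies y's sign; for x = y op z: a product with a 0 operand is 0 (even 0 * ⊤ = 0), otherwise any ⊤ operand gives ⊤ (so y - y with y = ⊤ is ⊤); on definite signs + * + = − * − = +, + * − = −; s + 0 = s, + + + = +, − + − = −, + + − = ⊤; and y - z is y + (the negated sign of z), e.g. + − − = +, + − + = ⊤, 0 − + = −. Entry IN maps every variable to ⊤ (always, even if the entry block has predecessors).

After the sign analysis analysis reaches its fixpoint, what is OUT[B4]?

Per-block solution:
  B0: | IN=(all ⊤) | OUT=(all ⊤)
  B1: | IN=(all ⊤) | OUT=(all ⊤)
  B2: | IN=(all ⊤) | OUT=(all ⊤)
  B3: | IN=(all ⊤) | OUT={c:-, f:+; rest ⊤}
  B4: | IN={c:-, f:+; rest ⊤} | OUT={b:-, c:-, d:-, f:+; rest ⊤}
  B5: | IN={b:-, c:-, d:-, f:+; rest ⊤} | OUT={b:-, c:-, f:-; rest ⊤}
  B6: | IN={b:-, c:-, f:-; rest ⊤} | OUT={a:-, b:-, c:-, f:-; rest ⊤}
  B7: | IN={a:-, b:-, c:-, f:-; rest ⊤} | OUT={a:+, c:-, f:-; rest ⊤}
  B8: | IN={a:+, c:-, f:-; rest ⊤} | OUT={a:-, c:-, f:-; rest ⊤}

Merge at B4: IN[B4] = OUT[B3] = {a: ⊤, b: ⊤, c: -, d: ⊤, e: ⊤, f: +}
Applying B4's transfer function to that IN value gives OUT[B4] (row B4 above).

Answer: {a: ⊤, b: -, c: -, d: -, e: ⊤, f: +}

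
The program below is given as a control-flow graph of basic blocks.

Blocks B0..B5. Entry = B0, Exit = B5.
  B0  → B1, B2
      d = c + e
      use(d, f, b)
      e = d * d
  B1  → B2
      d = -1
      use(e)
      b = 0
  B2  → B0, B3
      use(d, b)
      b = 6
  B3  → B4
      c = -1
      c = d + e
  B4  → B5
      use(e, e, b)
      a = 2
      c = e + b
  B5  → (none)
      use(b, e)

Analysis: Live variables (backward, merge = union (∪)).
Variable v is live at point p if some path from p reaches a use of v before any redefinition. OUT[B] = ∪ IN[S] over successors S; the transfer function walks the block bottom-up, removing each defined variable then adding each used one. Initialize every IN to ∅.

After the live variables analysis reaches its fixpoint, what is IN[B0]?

Answer: {b, c, e, f}

Trace:
Per-block solution:
  B0: | IN={b, c, e, f} | OUT={b, c, d, e, f}
  B1: | IN={c, e, f} | OUT={b, c, d, e, f}
  B2: | IN={b, c, d, e, f} | OUT={b, c, d, e, f}
  B3: | IN={b, d, e} | OUT={b, e}
  B4: | IN={b, e} | OUT={b, e}
  B5: | IN={b, e} | OUT={}

Merge at B0: OUT[B0] = IN[B1] ⊔ IN[B2] = {b, c, d, e, f}
Applying B0's transfer function to that OUT value gives IN[B0] (row B0 above).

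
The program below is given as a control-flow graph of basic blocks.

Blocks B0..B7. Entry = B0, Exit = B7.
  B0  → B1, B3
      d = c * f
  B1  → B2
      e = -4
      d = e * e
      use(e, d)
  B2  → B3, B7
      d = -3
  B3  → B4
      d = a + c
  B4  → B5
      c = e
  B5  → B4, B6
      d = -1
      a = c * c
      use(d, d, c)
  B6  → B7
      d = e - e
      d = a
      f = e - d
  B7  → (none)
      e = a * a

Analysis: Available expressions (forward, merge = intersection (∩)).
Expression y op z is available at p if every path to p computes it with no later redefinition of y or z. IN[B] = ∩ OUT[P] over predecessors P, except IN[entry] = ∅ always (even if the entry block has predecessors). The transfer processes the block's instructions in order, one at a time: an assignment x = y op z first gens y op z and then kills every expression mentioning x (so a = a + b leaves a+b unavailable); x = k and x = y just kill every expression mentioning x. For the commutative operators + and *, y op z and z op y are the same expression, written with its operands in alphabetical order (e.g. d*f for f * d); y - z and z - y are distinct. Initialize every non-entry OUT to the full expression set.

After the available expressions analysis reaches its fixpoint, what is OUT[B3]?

Per-block solution:
  B0:   IN={}   OUT={c*f}
  B1:   IN={c*f}   OUT={c*f, e*e}
  B2:   IN={c*f, e*e}   OUT={c*f, e*e}
  B3:   IN={c*f}   OUT={a+c, c*f}
  B4:   IN={}   OUT={}
  B5:   IN={}   OUT={c*c}
  B6:   IN={c*c}   OUT={c*c, e-d, e-e}
  B7:   IN={}   OUT={a*a}

Merge at B3: IN[B3] = OUT[B0] ∩ OUT[B2] = {c*f}
Applying B3's transfer function to that IN value gives OUT[B3] (row B3 above).

Answer: {a+c, c*f}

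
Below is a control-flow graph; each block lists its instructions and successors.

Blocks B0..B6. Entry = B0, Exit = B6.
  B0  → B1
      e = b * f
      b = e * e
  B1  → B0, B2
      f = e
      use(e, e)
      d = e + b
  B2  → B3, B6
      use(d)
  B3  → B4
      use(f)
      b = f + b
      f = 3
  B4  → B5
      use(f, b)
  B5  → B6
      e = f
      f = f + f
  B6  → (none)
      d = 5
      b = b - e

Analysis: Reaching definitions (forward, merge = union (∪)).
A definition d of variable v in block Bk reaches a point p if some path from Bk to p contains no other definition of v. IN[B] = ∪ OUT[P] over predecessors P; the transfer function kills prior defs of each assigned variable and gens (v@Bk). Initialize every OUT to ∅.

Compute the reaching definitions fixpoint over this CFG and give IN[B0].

Per-block solution:
  B0:  IN={b@B0, d@B1, e@B0, f@B1}  OUT={b@B0, d@B1, e@B0, f@B1}
  B1:  IN={b@B0, d@B1, e@B0, f@B1}  OUT={b@B0, d@B1, e@B0, f@B1}
  B2:  IN={b@B0, d@B1, e@B0, f@B1}  OUT={b@B0, d@B1, e@B0, f@B1}
  B3:  IN={b@B0, d@B1, e@B0, f@B1}  OUT={b@B3, d@B1, e@B0, f@B3}
  B4:  IN={b@B3, d@B1, e@B0, f@B3}  OUT={b@B3, d@B1, e@B0, f@B3}
  B5:  IN={b@B3, d@B1, e@B0, f@B3}  OUT={b@B3, d@B1, e@B5, f@B5}
  B6:  IN={b@B0, b@B3, d@B1, e@B0, e@B5, f@B1, f@B5}  OUT={b@B6, d@B6, e@B0, e@B5, f@B1, f@B5}

Merge at B0 (entry node, so the boundary value {} is joined with the incoming edge(s)): IN[B0] = {} ⊔ OUT[B1] = {b@B0, d@B1, e@B0, f@B1}

Answer: {b@B0, d@B1, e@B0, f@B1}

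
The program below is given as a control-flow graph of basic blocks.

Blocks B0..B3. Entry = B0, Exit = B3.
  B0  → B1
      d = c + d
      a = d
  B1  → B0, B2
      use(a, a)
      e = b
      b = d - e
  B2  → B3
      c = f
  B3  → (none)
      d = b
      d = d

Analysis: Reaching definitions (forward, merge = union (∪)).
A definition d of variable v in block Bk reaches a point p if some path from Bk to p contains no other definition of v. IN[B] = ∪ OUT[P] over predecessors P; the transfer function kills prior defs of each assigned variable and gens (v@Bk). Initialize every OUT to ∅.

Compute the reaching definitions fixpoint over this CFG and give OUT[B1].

Answer: {a@B0, b@B1, d@B0, e@B1}

Trace:
Per-block solution:
  B0:  IN={a@B0, b@B1, d@B0, e@B1}  OUT={a@B0, b@B1, d@B0, e@B1}
  B1:  IN={a@B0, b@B1, d@B0, e@B1}  OUT={a@B0, b@B1, d@B0, e@B1}
  B2:  IN={a@B0, b@B1, d@B0, e@B1}  OUT={a@B0, b@B1, c@B2, d@B0, e@B1}
  B3:  IN={a@B0, b@B1, c@B2, d@B0, e@B1}  OUT={a@B0, b@B1, c@B2, d@B3, e@B1}

Merge at B1: IN[B1] = OUT[B0] = {a@B0, b@B1, d@B0, e@B1}
Applying B1's transfer function to that IN value gives OUT[B1] (row B1 above).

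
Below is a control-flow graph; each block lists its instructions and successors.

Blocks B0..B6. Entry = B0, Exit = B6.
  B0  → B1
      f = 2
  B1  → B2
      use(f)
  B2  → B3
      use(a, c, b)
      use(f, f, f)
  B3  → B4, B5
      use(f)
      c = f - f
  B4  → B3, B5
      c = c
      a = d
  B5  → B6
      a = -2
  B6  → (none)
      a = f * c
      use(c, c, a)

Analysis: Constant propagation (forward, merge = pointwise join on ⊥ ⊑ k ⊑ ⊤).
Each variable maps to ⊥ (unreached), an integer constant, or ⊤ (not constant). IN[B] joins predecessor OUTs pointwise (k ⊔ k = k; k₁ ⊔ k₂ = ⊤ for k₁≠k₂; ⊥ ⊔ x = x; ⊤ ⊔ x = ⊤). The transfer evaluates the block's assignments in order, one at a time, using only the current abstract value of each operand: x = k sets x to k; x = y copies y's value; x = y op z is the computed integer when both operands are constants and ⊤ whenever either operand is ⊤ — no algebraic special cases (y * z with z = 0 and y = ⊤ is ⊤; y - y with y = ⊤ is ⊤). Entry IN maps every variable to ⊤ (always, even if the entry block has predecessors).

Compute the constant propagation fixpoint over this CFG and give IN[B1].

Per-block solution:
  B0:  IN=(all ⊤)  OUT={f:2; rest ⊤}
  B1:  IN={f:2; rest ⊤}  OUT={f:2; rest ⊤}
  B2:  IN={f:2; rest ⊤}  OUT={f:2; rest ⊤}
  B3:  IN={f:2; rest ⊤}  OUT={c:0, f:2; rest ⊤}
  B4:  IN={c:0, f:2; rest ⊤}  OUT={c:0, f:2; rest ⊤}
  B5:  IN={c:0, f:2; rest ⊤}  OUT={a:-2, c:0, f:2; rest ⊤}
  B6:  IN={a:-2, c:0, f:2; rest ⊤}  OUT={a:0, c:0, f:2; rest ⊤}

Merge at B1: IN[B1] = OUT[B0] = {a: ⊤, b: ⊤, c: ⊤, d: ⊤, e: ⊤, f: 2}

Answer: {a: ⊤, b: ⊤, c: ⊤, d: ⊤, e: ⊤, f: 2}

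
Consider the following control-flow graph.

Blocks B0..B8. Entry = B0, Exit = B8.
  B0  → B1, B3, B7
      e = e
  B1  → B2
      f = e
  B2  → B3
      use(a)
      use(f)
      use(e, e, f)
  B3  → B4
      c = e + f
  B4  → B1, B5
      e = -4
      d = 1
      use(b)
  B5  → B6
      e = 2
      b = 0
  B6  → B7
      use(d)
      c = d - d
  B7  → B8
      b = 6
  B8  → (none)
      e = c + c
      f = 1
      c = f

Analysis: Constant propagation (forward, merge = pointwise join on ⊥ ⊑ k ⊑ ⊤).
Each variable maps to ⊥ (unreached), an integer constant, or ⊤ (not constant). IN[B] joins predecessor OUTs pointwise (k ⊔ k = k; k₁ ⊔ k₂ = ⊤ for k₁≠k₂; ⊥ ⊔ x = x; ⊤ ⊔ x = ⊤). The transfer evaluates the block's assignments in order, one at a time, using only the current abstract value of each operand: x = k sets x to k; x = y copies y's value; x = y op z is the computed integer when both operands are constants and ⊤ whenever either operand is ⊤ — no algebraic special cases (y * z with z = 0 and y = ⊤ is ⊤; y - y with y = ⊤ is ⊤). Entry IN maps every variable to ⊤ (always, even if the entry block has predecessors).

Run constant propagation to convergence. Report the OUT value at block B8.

Answer: {a: ⊤, b: 6, c: 1, d: ⊤, e: ⊤, f: 1}

Working:
Fixpoint table:
  B0:   IN=(all ⊤)   OUT=(all ⊤)
  B1:   IN=(all ⊤)   OUT=(all ⊤)
  B2:   IN=(all ⊤)   OUT=(all ⊤)
  B3:   IN=(all ⊤)   OUT=(all ⊤)
  B4:   IN=(all ⊤)   OUT={d:1, e:-4; rest ⊤}
  B5:   IN={d:1, e:-4; rest ⊤}   OUT={b:0, d:1, e:2; rest ⊤}
  B6:   IN={b:0, d:1, e:2; rest ⊤}   OUT={b:0, c:0, d:1, e:2; rest ⊤}
  B7:   IN=(all ⊤)   OUT={b:6; rest ⊤}
  B8:   IN={b:6; rest ⊤}   OUT={b:6, c:1, f:1; rest ⊤}

Merge at B8: IN[B8] = OUT[B7] = {a: ⊤, b: 6, c: ⊤, d: ⊤, e: ⊤, f: ⊤}
Applying B8's transfer function to that IN value gives OUT[B8] (row B8 above).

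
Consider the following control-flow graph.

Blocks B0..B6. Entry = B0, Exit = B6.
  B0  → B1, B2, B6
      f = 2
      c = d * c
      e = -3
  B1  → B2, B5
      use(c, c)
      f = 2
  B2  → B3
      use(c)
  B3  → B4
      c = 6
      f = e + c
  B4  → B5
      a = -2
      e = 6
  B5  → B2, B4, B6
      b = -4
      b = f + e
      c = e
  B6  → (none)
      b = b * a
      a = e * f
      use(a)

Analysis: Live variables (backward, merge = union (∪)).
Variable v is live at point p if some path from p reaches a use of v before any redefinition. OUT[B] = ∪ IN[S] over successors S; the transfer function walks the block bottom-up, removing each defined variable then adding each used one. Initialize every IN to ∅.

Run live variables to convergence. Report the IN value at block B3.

Answer: {e}

Derivation:
Converged values:
  B0:  IN={a, b, c, d}  OUT={a, b, c, e, f}
  B1:  IN={a, c, e}  OUT={a, c, e, f}
  B2:  IN={c, e}  OUT={e}
  B3:  IN={e}  OUT={f}
  B4:  IN={f}  OUT={a, e, f}
  B5:  IN={a, e, f}  OUT={a, b, c, e, f}
  B6:  IN={a, b, e, f}  OUT={}

Merge at B3: OUT[B3] = IN[B4] = {f}
Applying B3's transfer function to that OUT value gives IN[B3] (row B3 above).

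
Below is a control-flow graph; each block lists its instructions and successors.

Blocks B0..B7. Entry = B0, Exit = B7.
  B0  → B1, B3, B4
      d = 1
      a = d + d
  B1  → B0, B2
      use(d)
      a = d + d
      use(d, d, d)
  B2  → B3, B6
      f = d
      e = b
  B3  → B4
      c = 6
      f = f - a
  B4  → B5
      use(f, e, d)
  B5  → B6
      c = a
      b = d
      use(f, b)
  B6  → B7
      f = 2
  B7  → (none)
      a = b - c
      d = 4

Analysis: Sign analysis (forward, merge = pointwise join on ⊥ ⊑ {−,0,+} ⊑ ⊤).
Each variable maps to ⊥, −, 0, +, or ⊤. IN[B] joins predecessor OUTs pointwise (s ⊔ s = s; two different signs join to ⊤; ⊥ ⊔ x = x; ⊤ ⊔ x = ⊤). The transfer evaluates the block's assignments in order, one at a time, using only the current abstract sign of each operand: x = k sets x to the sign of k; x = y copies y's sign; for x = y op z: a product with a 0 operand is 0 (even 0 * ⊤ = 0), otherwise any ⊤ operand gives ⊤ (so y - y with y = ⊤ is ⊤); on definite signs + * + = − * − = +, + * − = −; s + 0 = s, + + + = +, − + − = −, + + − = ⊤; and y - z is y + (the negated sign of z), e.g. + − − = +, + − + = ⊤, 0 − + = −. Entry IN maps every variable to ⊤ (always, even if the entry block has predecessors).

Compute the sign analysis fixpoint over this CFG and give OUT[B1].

Converged values:
  B0: | IN=(all ⊤) | OUT={a:+, d:+; rest ⊤}
  B1: | IN={a:+, d:+; rest ⊤} | OUT={a:+, d:+; rest ⊤}
  B2: | IN={a:+, d:+; rest ⊤} | OUT={a:+, d:+, f:+; rest ⊤}
  B3: | IN={a:+, d:+; rest ⊤} | OUT={a:+, c:+, d:+; rest ⊤}
  B4: | IN={a:+, d:+; rest ⊤} | OUT={a:+, d:+; rest ⊤}
  B5: | IN={a:+, d:+; rest ⊤} | OUT={a:+, b:+, c:+, d:+; rest ⊤}
  B6: | IN={a:+, d:+; rest ⊤} | OUT={a:+, d:+, f:+; rest ⊤}
  B7: | IN={a:+, d:+, f:+; rest ⊤} | OUT={d:+, f:+; rest ⊤}

Merge at B1: IN[B1] = OUT[B0] = {a: +, b: ⊤, c: ⊤, d: +, e: ⊤, f: ⊤}
Applying B1's transfer function to that IN value gives OUT[B1] (row B1 above).

Answer: {a: +, b: ⊤, c: ⊤, d: +, e: ⊤, f: ⊤}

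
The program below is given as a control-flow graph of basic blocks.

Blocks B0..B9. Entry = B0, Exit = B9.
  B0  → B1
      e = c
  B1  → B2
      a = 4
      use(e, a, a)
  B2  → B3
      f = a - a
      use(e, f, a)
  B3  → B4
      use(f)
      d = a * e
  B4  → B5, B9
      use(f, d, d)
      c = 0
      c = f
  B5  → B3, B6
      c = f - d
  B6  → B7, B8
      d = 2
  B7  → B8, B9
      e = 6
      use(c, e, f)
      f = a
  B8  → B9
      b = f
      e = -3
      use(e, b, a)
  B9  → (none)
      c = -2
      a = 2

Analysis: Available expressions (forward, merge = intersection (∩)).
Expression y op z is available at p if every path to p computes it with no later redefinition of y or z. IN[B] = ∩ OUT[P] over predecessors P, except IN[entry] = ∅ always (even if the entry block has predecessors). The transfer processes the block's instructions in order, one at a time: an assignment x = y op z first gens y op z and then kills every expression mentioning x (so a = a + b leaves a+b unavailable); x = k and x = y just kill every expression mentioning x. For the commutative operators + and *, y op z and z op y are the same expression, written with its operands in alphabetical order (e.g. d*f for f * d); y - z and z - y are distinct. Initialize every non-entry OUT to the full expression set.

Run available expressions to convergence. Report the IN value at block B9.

Answer: {a-a}

Derivation:
Fixpoint table:
  B0:  IN={}  OUT={}
  B1:  IN={}  OUT={}
  B2:  IN={}  OUT={a-a}
  B3:  IN={a-a}  OUT={a*e, a-a}
  B4:  IN={a*e, a-a}  OUT={a*e, a-a}
  B5:  IN={a*e, a-a}  OUT={a*e, a-a, f-d}
  B6:  IN={a*e, a-a, f-d}  OUT={a*e, a-a}
  B7:  IN={a*e, a-a}  OUT={a-a}
  B8:  IN={a-a}  OUT={a-a}
  B9:  IN={a-a}  OUT={}

Merge at B9: IN[B9] = OUT[B4] ∩ OUT[B7] ∩ OUT[B8] = {a-a}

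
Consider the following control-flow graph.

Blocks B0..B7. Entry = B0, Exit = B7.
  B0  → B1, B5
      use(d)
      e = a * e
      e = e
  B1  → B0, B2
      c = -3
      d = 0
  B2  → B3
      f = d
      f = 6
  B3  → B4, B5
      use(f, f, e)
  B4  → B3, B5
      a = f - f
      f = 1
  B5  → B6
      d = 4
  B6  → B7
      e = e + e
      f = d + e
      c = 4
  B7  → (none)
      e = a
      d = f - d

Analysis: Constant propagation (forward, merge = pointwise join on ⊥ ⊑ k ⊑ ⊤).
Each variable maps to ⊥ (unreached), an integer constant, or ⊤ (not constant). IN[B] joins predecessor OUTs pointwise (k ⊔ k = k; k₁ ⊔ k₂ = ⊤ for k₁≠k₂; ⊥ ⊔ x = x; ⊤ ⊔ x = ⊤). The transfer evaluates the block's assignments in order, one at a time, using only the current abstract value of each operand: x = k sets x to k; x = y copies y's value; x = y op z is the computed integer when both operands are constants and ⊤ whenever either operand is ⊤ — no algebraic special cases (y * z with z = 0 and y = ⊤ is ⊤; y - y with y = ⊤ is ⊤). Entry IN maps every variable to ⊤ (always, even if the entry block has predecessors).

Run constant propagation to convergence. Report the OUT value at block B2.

Converged values:
  B0:   IN=(all ⊤)   OUT=(all ⊤)
  B1:   IN=(all ⊤)   OUT={c:-3, d:0; rest ⊤}
  B2:   IN={c:-3, d:0; rest ⊤}   OUT={c:-3, d:0, f:6; rest ⊤}
  B3:   IN={c:-3, d:0; rest ⊤}   OUT={c:-3, d:0; rest ⊤}
  B4:   IN={c:-3, d:0; rest ⊤}   OUT={c:-3, d:0, f:1; rest ⊤}
  B5:   IN=(all ⊤)   OUT={d:4; rest ⊤}
  B6:   IN={d:4; rest ⊤}   OUT={c:4, d:4; rest ⊤}
  B7:   IN={c:4, d:4; rest ⊤}   OUT={c:4; rest ⊤}

Merge at B2: IN[B2] = OUT[B1] = {a: ⊤, b: ⊤, c: -3, d: 0, e: ⊤, f: ⊤}
Applying B2's transfer function to that IN value gives OUT[B2] (row B2 above).

Answer: {a: ⊤, b: ⊤, c: -3, d: 0, e: ⊤, f: 6}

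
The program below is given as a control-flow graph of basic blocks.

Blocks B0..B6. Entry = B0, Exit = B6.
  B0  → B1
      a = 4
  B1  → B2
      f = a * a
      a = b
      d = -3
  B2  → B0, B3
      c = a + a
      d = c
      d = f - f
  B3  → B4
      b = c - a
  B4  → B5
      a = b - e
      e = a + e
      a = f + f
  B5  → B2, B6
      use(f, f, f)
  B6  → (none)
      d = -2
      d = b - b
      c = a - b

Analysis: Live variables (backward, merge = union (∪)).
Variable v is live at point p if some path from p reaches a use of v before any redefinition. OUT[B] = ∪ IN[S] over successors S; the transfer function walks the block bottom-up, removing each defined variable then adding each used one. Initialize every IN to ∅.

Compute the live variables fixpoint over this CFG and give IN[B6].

Converged values:
  B0: | IN={b, e} | OUT={a, b, e}
  B1: | IN={a, b, e} | OUT={a, b, e, f}
  B2: | IN={a, b, e, f} | OUT={a, b, c, e, f}
  B3: | IN={a, c, e, f} | OUT={b, e, f}
  B4: | IN={b, e, f} | OUT={a, b, e, f}
  B5: | IN={a, b, e, f} | OUT={a, b, e, f}
  B6: | IN={a, b} | OUT={}

B6 is the boundary node: OUT[B6] = {}
Applying B6's transfer function to that OUT value gives IN[B6] (row B6 above).

Answer: {a, b}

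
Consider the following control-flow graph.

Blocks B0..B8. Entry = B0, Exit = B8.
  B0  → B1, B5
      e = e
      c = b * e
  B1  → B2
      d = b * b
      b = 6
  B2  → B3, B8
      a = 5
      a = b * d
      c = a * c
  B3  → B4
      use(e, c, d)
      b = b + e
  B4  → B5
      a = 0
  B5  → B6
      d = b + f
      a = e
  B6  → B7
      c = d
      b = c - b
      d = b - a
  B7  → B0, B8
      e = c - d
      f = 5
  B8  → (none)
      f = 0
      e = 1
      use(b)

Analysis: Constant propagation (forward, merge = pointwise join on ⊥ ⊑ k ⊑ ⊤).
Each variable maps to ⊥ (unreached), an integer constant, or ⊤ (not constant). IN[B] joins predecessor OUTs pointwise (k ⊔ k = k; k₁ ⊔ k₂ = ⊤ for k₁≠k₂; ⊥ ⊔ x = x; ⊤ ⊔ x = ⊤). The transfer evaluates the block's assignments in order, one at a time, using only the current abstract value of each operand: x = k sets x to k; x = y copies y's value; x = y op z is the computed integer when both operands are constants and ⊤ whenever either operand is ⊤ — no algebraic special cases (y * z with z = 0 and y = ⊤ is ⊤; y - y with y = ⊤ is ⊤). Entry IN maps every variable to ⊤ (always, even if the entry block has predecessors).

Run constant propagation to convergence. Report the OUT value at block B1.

Per-block solution:
  B0: | IN=(all ⊤) | OUT=(all ⊤)
  B1: | IN=(all ⊤) | OUT={b:6; rest ⊤}
  B2: | IN={b:6; rest ⊤} | OUT={b:6; rest ⊤}
  B3: | IN={b:6; rest ⊤} | OUT=(all ⊤)
  B4: | IN=(all ⊤) | OUT={a:0; rest ⊤}
  B5: | IN=(all ⊤) | OUT=(all ⊤)
  B6: | IN=(all ⊤) | OUT=(all ⊤)
  B7: | IN=(all ⊤) | OUT={f:5; rest ⊤}
  B8: | IN=(all ⊤) | OUT={e:1, f:0; rest ⊤}

Merge at B1: IN[B1] = OUT[B0] = {a: ⊤, b: ⊤, c: ⊤, d: ⊤, e: ⊤, f: ⊤}
Applying B1's transfer function to that IN value gives OUT[B1] (row B1 above).

Answer: {a: ⊤, b: 6, c: ⊤, d: ⊤, e: ⊤, f: ⊤}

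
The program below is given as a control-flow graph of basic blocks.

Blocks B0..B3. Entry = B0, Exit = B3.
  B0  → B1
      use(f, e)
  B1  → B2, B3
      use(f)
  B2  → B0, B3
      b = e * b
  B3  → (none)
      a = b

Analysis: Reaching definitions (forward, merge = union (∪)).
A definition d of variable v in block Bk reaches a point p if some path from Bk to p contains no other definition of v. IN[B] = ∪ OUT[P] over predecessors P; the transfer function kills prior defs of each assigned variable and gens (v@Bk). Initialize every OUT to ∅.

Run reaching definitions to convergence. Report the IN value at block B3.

Answer: {b@B2}

Derivation:
Per-block solution:
  B0:   IN={b@B2}   OUT={b@B2}
  B1:   IN={b@B2}   OUT={b@B2}
  B2:   IN={b@B2}   OUT={b@B2}
  B3:   IN={b@B2}   OUT={a@B3, b@B2}

Merge at B3: IN[B3] = OUT[B1] ⊔ OUT[B2] = {b@B2}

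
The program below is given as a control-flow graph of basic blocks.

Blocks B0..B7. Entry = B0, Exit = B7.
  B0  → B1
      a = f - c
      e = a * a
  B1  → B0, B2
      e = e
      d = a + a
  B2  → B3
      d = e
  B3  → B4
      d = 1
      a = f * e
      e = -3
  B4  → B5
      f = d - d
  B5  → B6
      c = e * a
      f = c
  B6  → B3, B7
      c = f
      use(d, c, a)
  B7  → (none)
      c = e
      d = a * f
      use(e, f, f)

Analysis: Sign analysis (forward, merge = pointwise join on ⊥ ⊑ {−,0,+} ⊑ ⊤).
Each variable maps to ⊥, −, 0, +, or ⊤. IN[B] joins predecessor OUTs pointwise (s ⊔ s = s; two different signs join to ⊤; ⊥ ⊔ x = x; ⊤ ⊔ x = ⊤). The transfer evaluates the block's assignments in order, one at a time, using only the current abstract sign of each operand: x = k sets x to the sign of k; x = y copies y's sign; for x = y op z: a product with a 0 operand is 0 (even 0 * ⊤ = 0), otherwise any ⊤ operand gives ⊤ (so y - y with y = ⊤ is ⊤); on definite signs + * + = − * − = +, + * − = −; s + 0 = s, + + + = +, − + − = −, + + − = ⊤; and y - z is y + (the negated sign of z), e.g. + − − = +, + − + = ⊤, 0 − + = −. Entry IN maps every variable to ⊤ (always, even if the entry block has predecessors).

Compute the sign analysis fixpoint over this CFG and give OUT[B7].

Per-block solution:
  B0:   IN=(all ⊤)   OUT=(all ⊤)
  B1:   IN=(all ⊤)   OUT=(all ⊤)
  B2:   IN=(all ⊤)   OUT=(all ⊤)
  B3:   IN=(all ⊤)   OUT={d:+, e:-; rest ⊤}
  B4:   IN={d:+, e:-; rest ⊤}   OUT={d:+, e:-; rest ⊤}
  B5:   IN={d:+, e:-; rest ⊤}   OUT={d:+, e:-; rest ⊤}
  B6:   IN={d:+, e:-; rest ⊤}   OUT={d:+, e:-; rest ⊤}
  B7:   IN={d:+, e:-; rest ⊤}   OUT={c:-, e:-; rest ⊤}

Merge at B7: IN[B7] = OUT[B6] = {a: ⊤, b: ⊤, c: ⊤, d: +, e: -, f: ⊤}
Applying B7's transfer function to that IN value gives OUT[B7] (row B7 above).

Answer: {a: ⊤, b: ⊤, c: -, d: ⊤, e: -, f: ⊤}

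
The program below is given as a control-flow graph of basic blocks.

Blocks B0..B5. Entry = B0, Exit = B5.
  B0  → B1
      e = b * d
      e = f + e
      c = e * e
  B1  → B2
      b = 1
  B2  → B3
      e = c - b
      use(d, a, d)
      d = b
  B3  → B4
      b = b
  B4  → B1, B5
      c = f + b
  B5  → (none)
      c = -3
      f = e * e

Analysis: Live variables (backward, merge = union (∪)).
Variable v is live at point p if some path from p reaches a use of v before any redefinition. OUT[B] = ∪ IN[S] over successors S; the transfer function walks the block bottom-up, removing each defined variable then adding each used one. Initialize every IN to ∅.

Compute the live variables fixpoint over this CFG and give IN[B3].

Answer: {a, b, d, e, f}

Working:
Per-block solution:
  B0:  IN={a, b, d, f}  OUT={a, c, d, f}
  B1:  IN={a, c, d, f}  OUT={a, b, c, d, f}
  B2:  IN={a, b, c, d, f}  OUT={a, b, d, e, f}
  B3:  IN={a, b, d, e, f}  OUT={a, b, d, e, f}
  B4:  IN={a, b, d, e, f}  OUT={a, c, d, e, f}
  B5:  IN={e}  OUT={}

Merge at B3: OUT[B3] = IN[B4] = {a, b, d, e, f}
Applying B3's transfer function to that OUT value gives IN[B3] (row B3 above).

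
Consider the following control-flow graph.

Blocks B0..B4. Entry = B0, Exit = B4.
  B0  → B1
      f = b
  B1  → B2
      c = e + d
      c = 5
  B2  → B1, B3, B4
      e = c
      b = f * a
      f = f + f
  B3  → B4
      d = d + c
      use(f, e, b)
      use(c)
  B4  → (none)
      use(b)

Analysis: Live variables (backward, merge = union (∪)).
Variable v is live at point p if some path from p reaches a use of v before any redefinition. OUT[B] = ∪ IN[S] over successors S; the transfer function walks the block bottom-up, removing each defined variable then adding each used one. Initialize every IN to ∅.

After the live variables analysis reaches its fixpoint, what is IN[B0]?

Fixpoint table:
  B0:  IN={a, b, d, e}  OUT={a, d, e, f}
  B1:  IN={a, d, e, f}  OUT={a, c, d, f}
  B2:  IN={a, c, d, f}  OUT={a, b, c, d, e, f}
  B3:  IN={b, c, d, e, f}  OUT={b}
  B4:  IN={b}  OUT={}

Merge at B0: OUT[B0] = IN[B1] = {a, d, e, f}
Applying B0's transfer function to that OUT value gives IN[B0] (row B0 above).

Answer: {a, b, d, e}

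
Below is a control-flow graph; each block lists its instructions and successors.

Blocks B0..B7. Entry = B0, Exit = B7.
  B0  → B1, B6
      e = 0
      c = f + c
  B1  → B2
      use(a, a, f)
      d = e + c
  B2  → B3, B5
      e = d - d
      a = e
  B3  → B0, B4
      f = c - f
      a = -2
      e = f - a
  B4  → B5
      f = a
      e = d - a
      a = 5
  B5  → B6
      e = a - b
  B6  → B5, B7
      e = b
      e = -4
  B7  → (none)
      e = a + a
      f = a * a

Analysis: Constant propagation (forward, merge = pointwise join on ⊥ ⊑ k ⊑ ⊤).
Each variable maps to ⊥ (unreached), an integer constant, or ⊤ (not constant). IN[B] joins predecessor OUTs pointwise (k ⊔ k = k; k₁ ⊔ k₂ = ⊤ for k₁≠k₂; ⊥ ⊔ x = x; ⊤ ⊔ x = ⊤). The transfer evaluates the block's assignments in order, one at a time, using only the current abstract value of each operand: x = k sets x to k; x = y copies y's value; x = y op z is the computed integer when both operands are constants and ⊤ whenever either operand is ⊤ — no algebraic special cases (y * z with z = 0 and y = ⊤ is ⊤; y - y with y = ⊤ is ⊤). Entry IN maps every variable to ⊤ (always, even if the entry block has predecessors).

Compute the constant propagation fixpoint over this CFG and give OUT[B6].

Answer: {a: ⊤, b: ⊤, c: ⊤, d: ⊤, e: -4, f: ⊤}

Derivation:
Per-block solution:
  B0:  IN=(all ⊤)  OUT={e:0; rest ⊤}
  B1:  IN={e:0; rest ⊤}  OUT={e:0; rest ⊤}
  B2:  IN={e:0; rest ⊤}  OUT=(all ⊤)
  B3:  IN=(all ⊤)  OUT={a:-2; rest ⊤}
  B4:  IN={a:-2; rest ⊤}  OUT={a:5, f:-2; rest ⊤}
  B5:  IN=(all ⊤)  OUT=(all ⊤)
  B6:  IN=(all ⊤)  OUT={e:-4; rest ⊤}
  B7:  IN={e:-4; rest ⊤}  OUT=(all ⊤)

Merge at B6: IN[B6] = OUT[B0] ⊔ OUT[B5] = {a: ⊤, b: ⊤, c: ⊤, d: ⊤, e: ⊤, f: ⊤}
Applying B6's transfer function to that IN value gives OUT[B6] (row B6 above).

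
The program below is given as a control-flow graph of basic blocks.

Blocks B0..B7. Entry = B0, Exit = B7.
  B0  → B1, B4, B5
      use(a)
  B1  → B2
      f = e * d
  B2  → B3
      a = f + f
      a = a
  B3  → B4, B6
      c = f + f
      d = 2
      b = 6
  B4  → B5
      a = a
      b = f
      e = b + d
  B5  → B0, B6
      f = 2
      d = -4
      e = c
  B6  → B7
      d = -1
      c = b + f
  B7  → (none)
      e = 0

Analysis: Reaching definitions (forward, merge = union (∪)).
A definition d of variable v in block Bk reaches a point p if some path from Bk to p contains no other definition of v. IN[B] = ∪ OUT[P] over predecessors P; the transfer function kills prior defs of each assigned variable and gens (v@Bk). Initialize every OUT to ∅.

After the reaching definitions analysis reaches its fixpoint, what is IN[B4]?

Answer: {a@B2, a@B4, b@B3, b@B4, c@B3, d@B3, d@B5, e@B5, f@B1, f@B5}

Working:
Per-block solution:
  B0:  IN={a@B4, b@B4, c@B3, d@B5, e@B5, f@B5}  OUT={a@B4, b@B4, c@B3, d@B5, e@B5, f@B5}
  B1:  IN={a@B4, b@B4, c@B3, d@B5, e@B5, f@B5}  OUT={a@B4, b@B4, c@B3, d@B5, e@B5, f@B1}
  B2:  IN={a@B4, b@B4, c@B3, d@B5, e@B5, f@B1}  OUT={a@B2, b@B4, c@B3, d@B5, e@B5, f@B1}
  B3:  IN={a@B2, b@B4, c@B3, d@B5, e@B5, f@B1}  OUT={a@B2, b@B3, c@B3, d@B3, e@B5, f@B1}
  B4:  IN={a@B2, a@B4, b@B3, b@B4, c@B3, d@B3, d@B5, e@B5, f@B1, f@B5}  OUT={a@B4, b@B4, c@B3, d@B3, d@B5, e@B4, f@B1, f@B5}
  B5:  IN={a@B4, b@B4, c@B3, d@B3, d@B5, e@B4, e@B5, f@B1, f@B5}  OUT={a@B4, b@B4, c@B3, d@B5, e@B5, f@B5}
  B6:  IN={a@B2, a@B4, b@B3, b@B4, c@B3, d@B3, d@B5, e@B5, f@B1, f@B5}  OUT={a@B2, a@B4, b@B3, b@B4, c@B6, d@B6, e@B5, f@B1, f@B5}
  B7:  IN={a@B2, a@B4, b@B3, b@B4, c@B6, d@B6, e@B5, f@B1, f@B5}  OUT={a@B2, a@B4, b@B3, b@B4, c@B6, d@B6, e@B7, f@B1, f@B5}

Merge at B4: IN[B4] = OUT[B0] ⊔ OUT[B3] = {a@B2, a@B4, b@B3, b@B4, c@B3, d@B3, d@B5, e@B5, f@B1, f@B5}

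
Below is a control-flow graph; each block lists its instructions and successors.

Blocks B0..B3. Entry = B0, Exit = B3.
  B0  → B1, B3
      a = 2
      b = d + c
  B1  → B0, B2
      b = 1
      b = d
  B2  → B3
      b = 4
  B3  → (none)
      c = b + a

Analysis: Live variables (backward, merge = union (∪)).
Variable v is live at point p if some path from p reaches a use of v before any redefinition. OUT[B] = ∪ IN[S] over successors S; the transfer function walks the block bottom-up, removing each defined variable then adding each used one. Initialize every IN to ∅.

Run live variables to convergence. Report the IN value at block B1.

Answer: {a, c, d}

Trace:
Converged values:
  B0: | IN={c, d} | OUT={a, b, c, d}
  B1: | IN={a, c, d} | OUT={a, c, d}
  B2: | IN={a} | OUT={a, b}
  B3: | IN={a, b} | OUT={}

Merge at B1: OUT[B1] = IN[B0] ⊔ IN[B2] = {a, c, d}
Applying B1's transfer function to that OUT value gives IN[B1] (row B1 above).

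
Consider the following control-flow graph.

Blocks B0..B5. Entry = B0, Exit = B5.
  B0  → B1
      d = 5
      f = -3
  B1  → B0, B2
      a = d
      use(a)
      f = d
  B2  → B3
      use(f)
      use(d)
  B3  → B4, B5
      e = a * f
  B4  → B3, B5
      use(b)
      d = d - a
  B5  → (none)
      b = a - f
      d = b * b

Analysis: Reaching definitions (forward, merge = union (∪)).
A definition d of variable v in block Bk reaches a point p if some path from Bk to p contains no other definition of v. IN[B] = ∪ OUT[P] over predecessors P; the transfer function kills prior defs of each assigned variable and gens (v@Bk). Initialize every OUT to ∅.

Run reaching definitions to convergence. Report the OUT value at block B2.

Fixpoint table:
  B0:  IN={a@B1, d@B0, f@B1}  OUT={a@B1, d@B0, f@B0}
  B1:  IN={a@B1, d@B0, f@B0}  OUT={a@B1, d@B0, f@B1}
  B2:  IN={a@B1, d@B0, f@B1}  OUT={a@B1, d@B0, f@B1}
  B3:  IN={a@B1, d@B0, d@B4, e@B3, f@B1}  OUT={a@B1, d@B0, d@B4, e@B3, f@B1}
  B4:  IN={a@B1, d@B0, d@B4, e@B3, f@B1}  OUT={a@B1, d@B4, e@B3, f@B1}
  B5:  IN={a@B1, d@B0, d@B4, e@B3, f@B1}  OUT={a@B1, b@B5, d@B5, e@B3, f@B1}

Merge at B2: IN[B2] = OUT[B1] = {a@B1, d@B0, f@B1}
Applying B2's transfer function to that IN value gives OUT[B2] (row B2 above).

Answer: {a@B1, d@B0, f@B1}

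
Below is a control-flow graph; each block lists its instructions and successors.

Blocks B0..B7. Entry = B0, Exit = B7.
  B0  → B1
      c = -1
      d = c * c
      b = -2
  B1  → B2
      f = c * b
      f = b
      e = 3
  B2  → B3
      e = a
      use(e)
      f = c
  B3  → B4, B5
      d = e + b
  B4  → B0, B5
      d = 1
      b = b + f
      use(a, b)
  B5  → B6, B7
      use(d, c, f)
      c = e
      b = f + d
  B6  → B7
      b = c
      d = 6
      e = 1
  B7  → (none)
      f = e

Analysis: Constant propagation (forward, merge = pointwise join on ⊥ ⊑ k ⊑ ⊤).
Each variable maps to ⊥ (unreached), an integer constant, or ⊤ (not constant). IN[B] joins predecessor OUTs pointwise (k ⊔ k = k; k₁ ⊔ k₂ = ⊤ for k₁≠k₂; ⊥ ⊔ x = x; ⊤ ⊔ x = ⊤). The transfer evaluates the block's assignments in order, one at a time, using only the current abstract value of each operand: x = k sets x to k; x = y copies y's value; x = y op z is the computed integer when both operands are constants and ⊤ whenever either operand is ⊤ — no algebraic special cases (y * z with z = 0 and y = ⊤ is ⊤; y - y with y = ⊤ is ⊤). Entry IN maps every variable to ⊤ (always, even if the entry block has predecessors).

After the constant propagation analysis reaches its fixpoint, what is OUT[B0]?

Fixpoint table:
  B0:  IN=(all ⊤)  OUT={b:-2, c:-1, d:1; rest ⊤}
  B1:  IN={b:-2, c:-1, d:1; rest ⊤}  OUT={b:-2, c:-1, d:1, e:3, f:-2; rest ⊤}
  B2:  IN={b:-2, c:-1, d:1, e:3, f:-2; rest ⊤}  OUT={b:-2, c:-1, d:1, f:-1; rest ⊤}
  B3:  IN={b:-2, c:-1, d:1, f:-1; rest ⊤}  OUT={b:-2, c:-1, f:-1; rest ⊤}
  B4:  IN={b:-2, c:-1, f:-1; rest ⊤}  OUT={b:-3, c:-1, d:1, f:-1; rest ⊤}
  B5:  IN={c:-1, f:-1; rest ⊤}  OUT={f:-1; rest ⊤}
  B6:  IN={f:-1; rest ⊤}  OUT={d:6, e:1, f:-1; rest ⊤}
  B7:  IN={f:-1; rest ⊤}  OUT=(all ⊤)

Merge at B0 (entry node, so the boundary value (all ⊤) is joined with the incoming edge(s)): IN[B0] = (all ⊤) ⊔ OUT[B4] = {a: ⊤, b: ⊤, c: ⊤, d: ⊤, e: ⊤, f: ⊤}
Applying B0's transfer function to that IN value gives OUT[B0] (row B0 above).

Answer: {a: ⊤, b: -2, c: -1, d: 1, e: ⊤, f: ⊤}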